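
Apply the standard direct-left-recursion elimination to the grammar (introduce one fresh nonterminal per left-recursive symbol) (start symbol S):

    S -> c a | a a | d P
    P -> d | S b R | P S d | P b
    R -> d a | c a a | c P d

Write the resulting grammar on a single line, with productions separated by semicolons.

S -> c a | a a | d P; P -> d P' | S b R P'; R -> d a | c a a | c P d; P' -> S d P' | b P' | ε

Directly left-recursive nonterminal: P.
For P: α = {S d, b}, β = {d, S b R}. Rewrite as P → β P' and P' → α P' | ε.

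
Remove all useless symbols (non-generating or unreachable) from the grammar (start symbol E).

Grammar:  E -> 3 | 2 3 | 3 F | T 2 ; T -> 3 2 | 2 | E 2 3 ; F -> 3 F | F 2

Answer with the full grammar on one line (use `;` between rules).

Generating nonterminals: {E, T}.
Reachable from E after that: {E, T}.
Removed useless symbols: {F} and every production mentioning them.

E -> 3 | 2 3 | T 2; T -> 3 2 | 2 | E 2 3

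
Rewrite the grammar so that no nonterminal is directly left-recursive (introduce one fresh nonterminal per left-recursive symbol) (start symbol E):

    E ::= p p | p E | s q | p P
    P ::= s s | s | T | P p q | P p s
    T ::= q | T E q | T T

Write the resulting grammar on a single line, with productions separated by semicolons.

E ::= p p | p E | s q | p P; P ::= s s P' | s P' | T P'; T ::= q T'; P' ::= p q P' | p s P' | ε; T' ::= E q T' | T T' | ε

Directly left-recursive nonterminals: P, T.
For P: α = {p q, p s}, β = {s s, s, T}. Rewrite as P → β P' and P' → α P' | ε.
For T: α = {E q, T}, β = {q}. Rewrite as T → β T' and T' → α T' | ε.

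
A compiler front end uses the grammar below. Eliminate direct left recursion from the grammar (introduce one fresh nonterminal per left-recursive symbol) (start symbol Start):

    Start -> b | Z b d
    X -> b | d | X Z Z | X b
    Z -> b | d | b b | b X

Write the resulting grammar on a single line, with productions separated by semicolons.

Directly left-recursive nonterminal: X.
For X: α = {Z Z, b}, β = {b, d}. Rewrite as X → β X1 and X1 → α X1 | ε.

Start -> b | Z b d; X -> b X1 | d X1; Z -> b | d | b b | b X; X1 -> Z Z X1 | b X1 | eps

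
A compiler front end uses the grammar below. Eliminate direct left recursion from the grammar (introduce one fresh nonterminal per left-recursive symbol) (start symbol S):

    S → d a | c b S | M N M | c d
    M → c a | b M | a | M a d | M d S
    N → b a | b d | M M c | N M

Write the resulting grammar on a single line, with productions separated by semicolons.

S → d a | c b S | M N M | c d; M → c a M' | b M M' | a M'; N → b a N' | b d N' | M M c N'; M' → a d M' | d S M' | ε; N' → M N' | ε

Left recursion appears on M, N.
For M: α = {a d, d S}, β = {c a, b M, a}. Rewrite as M → β M' and M' → α M' | ε.
For N: α = {M}, β = {b a, b d, M M c}. Rewrite as N → β N' and N' → α N' | ε.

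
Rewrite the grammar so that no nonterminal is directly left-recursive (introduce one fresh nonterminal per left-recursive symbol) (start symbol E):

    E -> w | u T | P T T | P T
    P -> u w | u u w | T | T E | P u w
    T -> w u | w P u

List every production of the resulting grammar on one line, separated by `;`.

Directly left-recursive nonterminal: P.
For P: α = {u w}, β = {u w, u u w, T, T E}. Rewrite as P → β P' and P' → α P' | ε.

E -> w | u T | P T T | P T; P -> u w P' | u u w P' | T P' | T E P'; T -> w u | w P u; P' -> u w P' | ε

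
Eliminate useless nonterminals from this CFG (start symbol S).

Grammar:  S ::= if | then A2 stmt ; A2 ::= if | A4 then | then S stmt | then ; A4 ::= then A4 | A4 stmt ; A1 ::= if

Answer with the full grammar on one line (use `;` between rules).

S ::= if | then A2 stmt; A2 ::= if | then S stmt | then

Generating nonterminals: {A1, A2, S}.
Reachable from S after that: {A2, S}.
Removed useless symbols: {A1, A4} and every production mentioning them.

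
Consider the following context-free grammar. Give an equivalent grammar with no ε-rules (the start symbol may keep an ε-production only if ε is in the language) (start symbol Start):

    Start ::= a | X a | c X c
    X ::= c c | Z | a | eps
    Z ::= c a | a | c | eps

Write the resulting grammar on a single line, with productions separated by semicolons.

Nullable nonterminals: {X, Z}.
ε ∉ L(G), so no ε-production is kept.
Expand every rule over subsets of its nullable positions: Start → c X c gives c X c | c c.

Start ::= a | X a | c X c | c c; X ::= c c | Z | a; Z ::= c a | a | c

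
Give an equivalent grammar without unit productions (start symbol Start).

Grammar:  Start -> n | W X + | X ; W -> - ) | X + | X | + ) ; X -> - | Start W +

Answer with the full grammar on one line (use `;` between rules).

Unit pairs: Start ⇒* {X}; W ⇒* {X}.
Replace each nonterminal's rules with the union of the non-unit rules of every nonterminal it unit-derives.

Start -> n | W X + | - | Start W +; W -> - | Start W + | - ) | X + | + ); X -> - | Start W +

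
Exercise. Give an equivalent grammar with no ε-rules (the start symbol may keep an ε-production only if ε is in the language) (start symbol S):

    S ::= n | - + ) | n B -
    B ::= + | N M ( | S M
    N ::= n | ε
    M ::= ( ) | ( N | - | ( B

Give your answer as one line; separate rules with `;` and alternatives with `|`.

Nullable nonterminals: {N}.
ε ∉ L(G), so no ε-production is kept.
Add the nullable-subset variants: B → N M ( gives N M ( | M (. M → ( N gives ( N | (.

S ::= n | - + ) | n B -; B ::= + | N M ( | M ( | S M; N ::= n; M ::= ( ) | ( N | ( | - | ( B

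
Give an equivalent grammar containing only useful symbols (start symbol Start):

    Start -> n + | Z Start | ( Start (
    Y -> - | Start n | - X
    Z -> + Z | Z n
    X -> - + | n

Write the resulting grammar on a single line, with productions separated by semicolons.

Generating nonterminals: {Start, X, Y}.
Reachable from Start after that: {Start}.
Removed useless symbols: {X, Y, Z} and every production mentioning them.

Start -> n + | ( Start (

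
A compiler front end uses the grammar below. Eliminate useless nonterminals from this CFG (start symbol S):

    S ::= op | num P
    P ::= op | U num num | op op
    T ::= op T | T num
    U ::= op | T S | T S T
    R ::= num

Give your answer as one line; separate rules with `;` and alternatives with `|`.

S ::= op | num P; P ::= op | U num num | op op; U ::= op

Generating nonterminals: {P, R, S, U}.
Reachable from S after that: {P, S, U}.
Removed useless symbols: {R, T} and every production mentioning them.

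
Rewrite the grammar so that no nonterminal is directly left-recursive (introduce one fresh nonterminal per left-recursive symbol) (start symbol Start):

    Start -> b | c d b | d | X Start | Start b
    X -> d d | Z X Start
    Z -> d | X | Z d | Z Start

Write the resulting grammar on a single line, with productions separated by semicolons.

Start -> b Start1 | c d b Start1 | d Start1 | X Start Start1; X -> d d | Z X Start; Z -> d Z1 | X Z1; Start1 -> b Start1 | ε; Z1 -> d Z1 | Start Z1 | ε

Start, Z are directly left-recursive.
For Start: α = {b}, β = {b, c d b, d, X Start}. Rewrite as Start → β Start1 and Start1 → α Start1 | ε.
For Z: α = {d, Start}, β = {d, X}. Rewrite as Z → β Z1 and Z1 → α Z1 | ε.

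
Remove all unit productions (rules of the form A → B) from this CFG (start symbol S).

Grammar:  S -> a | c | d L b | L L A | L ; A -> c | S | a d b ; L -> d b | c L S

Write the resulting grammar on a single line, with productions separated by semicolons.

S -> d b | c L S | a | c | d L b | L L A; A -> d b | c L S | a | c | d L b | L L A | a d b; L -> d b | c L S

Unit pairs: A ⇒* {L, S}; S ⇒* {L}.
Replace each nonterminal's rules with the union of the non-unit rules of every nonterminal it unit-derives.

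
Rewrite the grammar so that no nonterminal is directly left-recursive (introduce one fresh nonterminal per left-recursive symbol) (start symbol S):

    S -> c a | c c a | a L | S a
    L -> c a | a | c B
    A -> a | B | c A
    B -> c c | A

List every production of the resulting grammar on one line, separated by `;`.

S is directly left-recursive.
For S: α = {a}, β = {c a, c c a, a L}. Rewrite as S → β S' and S' → α S' | ε.

S -> c a S' | c c a S' | a L S'; L -> c a | a | c B; A -> a | B | c A; B -> c c | A; S' -> a S' | ε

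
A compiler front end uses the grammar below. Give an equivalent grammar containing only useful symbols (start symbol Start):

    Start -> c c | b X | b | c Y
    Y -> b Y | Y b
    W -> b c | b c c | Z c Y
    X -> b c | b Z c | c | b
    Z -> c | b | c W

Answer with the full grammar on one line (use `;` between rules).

Generating nonterminals: {Start, W, X, Z}.
Reachable from Start after that: {Start, W, X, Z}.
Removed useless symbols: {Y} and every production mentioning them.

Start -> c c | b X | b; W -> b c | b c c; X -> b c | b Z c | c | b; Z -> c | b | c W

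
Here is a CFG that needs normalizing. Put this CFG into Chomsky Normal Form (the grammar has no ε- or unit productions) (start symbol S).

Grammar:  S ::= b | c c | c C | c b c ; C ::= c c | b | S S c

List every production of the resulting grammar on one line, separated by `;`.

Introduce a nonterminal for each terminal appearing in a rule of length ≥ 2: X1 → c, X2 → b.
Binarize each right-hand side of length ≥ 3 by chaining fresh nonterminals (Y1, Y2, …): affected rules were S → X1 X2 X1; C → S S X1.

S ::= b | X1 X1 | X1 C | X1 Y1; C ::= X1 X1 | b | S Y2; X1 ::= c; X2 ::= b; Y1 ::= X2 X1; Y2 ::= S X1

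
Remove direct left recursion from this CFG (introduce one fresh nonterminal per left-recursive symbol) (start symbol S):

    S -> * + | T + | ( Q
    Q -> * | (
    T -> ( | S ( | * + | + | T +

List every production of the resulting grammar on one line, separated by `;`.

S -> * + | T + | ( Q; Q -> * | (; T -> ( T' | S ( T' | * + T' | + T'; T' -> + T' | epsilon

T is directly left-recursive.
For T: α = {+}, β = {(, S (, * +, +}. Rewrite as T → β T' and T' → α T' | ε.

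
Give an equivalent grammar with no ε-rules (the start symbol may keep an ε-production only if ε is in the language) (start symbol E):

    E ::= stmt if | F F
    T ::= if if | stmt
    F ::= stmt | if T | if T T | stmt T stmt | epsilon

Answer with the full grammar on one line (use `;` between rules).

Nullable set = {E, F}.
ε ∈ L(G) since E is nullable, so keep E → ε.
Add the nullable-subset variants: E → F F gives F F | F.

E ::= stmt if | F F | F | epsilon; T ::= if if | stmt; F ::= stmt | if T | if T T | stmt T stmt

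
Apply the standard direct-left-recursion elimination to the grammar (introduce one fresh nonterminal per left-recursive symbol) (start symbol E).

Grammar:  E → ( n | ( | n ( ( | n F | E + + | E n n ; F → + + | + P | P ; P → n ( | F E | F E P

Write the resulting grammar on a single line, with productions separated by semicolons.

E → ( n E' | ( E' | n ( ( E' | n F E'; F → + + | + P | P; P → n ( | F E | F E P; E' → + + E' | n n E' | eps

Left recursion appears on E.
For E: α = {+ +, n n}, β = {( n, (, n ( (, n F}. Rewrite as E → β E' and E' → α E' | ε.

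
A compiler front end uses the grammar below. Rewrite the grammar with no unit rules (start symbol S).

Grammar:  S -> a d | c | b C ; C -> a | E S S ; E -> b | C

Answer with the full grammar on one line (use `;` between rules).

Unit pairs: E ⇒* {C}.
For each unit pair (A, B), copy every non-unit production of B to A, then drop all unit productions.

S -> a d | c | b C; C -> a | E S S; E -> b | a | E S S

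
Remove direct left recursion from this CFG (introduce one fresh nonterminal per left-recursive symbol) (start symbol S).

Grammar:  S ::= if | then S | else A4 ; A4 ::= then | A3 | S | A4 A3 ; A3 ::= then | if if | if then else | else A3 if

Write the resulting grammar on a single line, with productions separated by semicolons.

Left recursion appears on A4.
For A4: α = {A3}, β = {then, A3, S}. Rewrite as A4 → β A4' and A4' → α A4' | ε.

S ::= if | then S | else A4; A4 ::= then A4' | A3 A4' | S A4'; A3 ::= then | if if | if then else | else A3 if; A4' ::= A3 A4' | ε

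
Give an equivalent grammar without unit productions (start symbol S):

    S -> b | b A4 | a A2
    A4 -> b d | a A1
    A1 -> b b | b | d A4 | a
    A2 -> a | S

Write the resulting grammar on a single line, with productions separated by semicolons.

Unit pairs: A2 ⇒* {S}.
For each unit pair (A, B), copy every non-unit production of B to A, then drop all unit productions.

S -> b | b A4 | a A2; A4 -> b d | a A1; A1 -> b b | b | d A4 | a; A2 -> a | b | b A4 | a A2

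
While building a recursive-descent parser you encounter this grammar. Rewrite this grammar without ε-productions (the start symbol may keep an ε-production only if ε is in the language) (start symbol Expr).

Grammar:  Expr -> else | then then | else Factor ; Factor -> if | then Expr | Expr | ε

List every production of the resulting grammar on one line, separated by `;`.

Expr -> else | then then | else Factor; Factor -> if | then Expr | Expr

Nullable nonterminals: {Factor}.
ε ∉ L(G), so no ε-production is kept.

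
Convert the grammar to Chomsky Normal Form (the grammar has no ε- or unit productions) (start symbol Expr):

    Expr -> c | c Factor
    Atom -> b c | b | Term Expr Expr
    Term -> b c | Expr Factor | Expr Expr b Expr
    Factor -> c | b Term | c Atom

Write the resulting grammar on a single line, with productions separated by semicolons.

Introduce a nonterminal for each terminal appearing in a rule of length ≥ 2: X1 → c, X2 → b.
Binarize each right-hand side of length ≥ 3 by chaining fresh nonterminals (Y1, Y2, …): affected rules were Atom → Term Expr Expr; Term → Expr Expr X2 Expr.

Expr -> c | X1 Factor; Atom -> X2 X1 | b | Term Y1; Term -> X2 X1 | Expr Factor | Expr Y2; Factor -> c | X2 Term | X1 Atom; X1 -> c; X2 -> b; Y1 -> Expr Expr; Y2 -> Expr Y3; Y3 -> X2 Expr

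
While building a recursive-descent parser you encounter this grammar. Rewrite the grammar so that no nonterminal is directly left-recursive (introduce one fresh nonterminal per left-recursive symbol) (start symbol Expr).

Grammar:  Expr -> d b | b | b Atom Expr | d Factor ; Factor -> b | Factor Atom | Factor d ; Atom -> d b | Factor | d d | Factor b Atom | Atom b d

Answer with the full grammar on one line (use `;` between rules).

Factor, Atom are directly left-recursive.
For Factor: α = {Atom, d}, β = {b}. Rewrite as Factor → β Factor1 and Factor1 → α Factor1 | ε.
For Atom: α = {b d}, β = {d b, Factor, d d, Factor b Atom}. Rewrite as Atom → β Atom1 and Atom1 → α Atom1 | ε.

Expr -> d b | b | b Atom Expr | d Factor; Factor -> b Factor1; Atom -> d b Atom1 | Factor Atom1 | d d Atom1 | Factor b Atom Atom1; Factor1 -> Atom Factor1 | d Factor1 | ε; Atom1 -> b d Atom1 | ε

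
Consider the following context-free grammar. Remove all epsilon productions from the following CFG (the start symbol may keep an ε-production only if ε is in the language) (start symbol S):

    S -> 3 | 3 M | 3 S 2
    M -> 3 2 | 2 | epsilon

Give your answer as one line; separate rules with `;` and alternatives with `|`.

The nullable symbols are {M}.
ε ∉ L(G), so no ε-production is kept.

S -> 3 | 3 M | 3 S 2; M -> 3 2 | 2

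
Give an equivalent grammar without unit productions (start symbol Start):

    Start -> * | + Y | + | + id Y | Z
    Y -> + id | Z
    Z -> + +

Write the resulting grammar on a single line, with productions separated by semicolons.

Unit pairs: Start ⇒* {Z}; Y ⇒* {Z}.
Replace each nonterminal's rules with the union of the non-unit rules of every nonterminal it unit-derives.

Start -> + + | * | + Y | + | + id Y; Y -> + + | + id; Z -> + +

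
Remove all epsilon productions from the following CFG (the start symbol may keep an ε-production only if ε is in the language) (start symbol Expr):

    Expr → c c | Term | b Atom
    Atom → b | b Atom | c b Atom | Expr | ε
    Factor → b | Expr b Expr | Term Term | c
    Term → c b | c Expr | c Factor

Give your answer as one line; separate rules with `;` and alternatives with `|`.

Expr → c c | Term | b Atom | b; Atom → b | b Atom | c b Atom | c b | Expr; Factor → b | Expr b Expr | Term Term | c; Term → c b | c Expr | c Factor

Nullable set = {Atom}.
ε ∉ L(G), so no ε-production is kept.
Add the nullable-subset variants: Expr → b Atom gives b Atom | b. Atom → c b Atom gives c b Atom | c b.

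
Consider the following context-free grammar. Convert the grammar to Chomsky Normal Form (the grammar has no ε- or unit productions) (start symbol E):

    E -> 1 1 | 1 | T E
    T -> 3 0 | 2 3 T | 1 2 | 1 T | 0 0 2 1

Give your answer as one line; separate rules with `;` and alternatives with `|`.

Introduce a nonterminal for each terminal appearing in a rule of length ≥ 2: X1 → 1, X2 → 3, X3 → 0, X4 → 2.
Binarize each right-hand side of length ≥ 3 by chaining fresh nonterminals (Y1, Y2, …): affected rules were T → X4 X2 T; T → X3 X3 X4 X1.

E -> X1 X1 | 1 | T E; T -> X2 X3 | X4 Y1 | X1 X4 | X1 T | X3 Y2; X1 -> 1; X2 -> 3; X3 -> 0; X4 -> 2; Y1 -> X2 T; Y2 -> X3 Y3; Y3 -> X4 X1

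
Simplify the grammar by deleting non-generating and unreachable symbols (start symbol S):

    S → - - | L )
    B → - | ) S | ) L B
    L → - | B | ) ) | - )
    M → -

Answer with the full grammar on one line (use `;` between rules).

S → - - | L ); B → - | ) S | ) L B; L → - | B | ) ) | - )

Generating nonterminals: {B, L, M, S}.
Reachable from S after that: {B, L, S}.
Removed useless symbols: {M} and every production mentioning them.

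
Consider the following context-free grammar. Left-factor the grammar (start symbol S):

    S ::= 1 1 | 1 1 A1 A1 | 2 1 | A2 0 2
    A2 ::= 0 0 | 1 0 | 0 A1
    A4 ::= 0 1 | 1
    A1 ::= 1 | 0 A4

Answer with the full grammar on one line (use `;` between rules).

S ::= 2 1 | A2 0 2 | 1 1 S'; A2 ::= 1 0 | 0 A2'; A4 ::= 0 1 | 1; A1 ::= 1 | 0 A4; S' ::= ε | A1 A1; A2' ::= 0 | A1

S has alternatives sharing prefix '1 1': factor to S → 1 1 S' with S' → ε | A1 A1.
A2 has alternatives sharing prefix '0': factor to A2 → 0 A2' with A2' → 0 | A1.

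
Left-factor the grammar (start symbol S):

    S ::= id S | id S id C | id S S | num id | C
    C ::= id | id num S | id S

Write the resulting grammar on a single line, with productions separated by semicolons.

S ::= num id | C | id S S'; C ::= id C'; S' ::= eps | id C | S; C' ::= eps | num S | S

S has alternatives sharing prefix 'id S': factor to S → id S S' with S' → ε | id C | S.
C has alternatives sharing prefix 'id': factor to C → id C' with C' → ε | num S | S.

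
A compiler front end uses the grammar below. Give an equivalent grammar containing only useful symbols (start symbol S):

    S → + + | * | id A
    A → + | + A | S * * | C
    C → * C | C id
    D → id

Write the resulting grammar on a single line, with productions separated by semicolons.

S → + + | * | id A; A → + | + A | S * *

Generating nonterminals: {A, D, S}.
Reachable from S after that: {A, S}.
Removed useless symbols: {C, D} and every production mentioning them.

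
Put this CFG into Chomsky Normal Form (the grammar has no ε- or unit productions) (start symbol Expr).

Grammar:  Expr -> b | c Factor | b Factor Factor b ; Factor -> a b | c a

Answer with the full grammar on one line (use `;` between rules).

Introduce a nonterminal for each terminal appearing in a rule of length ≥ 2: X1 → c, X2 → b, X3 → a.
Binarize each right-hand side of length ≥ 3 by chaining fresh nonterminals (Y1, Y2, …): affected rules were Expr → X2 Factor Factor X2.

Expr -> b | X1 Factor | X2 Y1; Factor -> X3 X2 | X1 X3; X1 -> c; X2 -> b; X3 -> a; Y1 -> Factor Y2; Y2 -> Factor X2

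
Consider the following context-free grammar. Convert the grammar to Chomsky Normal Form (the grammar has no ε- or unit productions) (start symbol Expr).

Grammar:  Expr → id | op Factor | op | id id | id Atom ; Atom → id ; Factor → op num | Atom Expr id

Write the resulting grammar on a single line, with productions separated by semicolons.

Expr → id | X1 Factor | op | X2 X2 | X2 Atom; Atom → id; Factor → X1 X3 | Atom Y1; X1 → op; X2 → id; X3 → num; Y1 → Expr X2

Introduce a nonterminal for each terminal appearing in a rule of length ≥ 2: X1 → op, X2 → id, X3 → num.
Binarize each right-hand side of length ≥ 3 by chaining fresh nonterminals (Y1, Y2, …): affected rules were Factor → Atom Expr X2.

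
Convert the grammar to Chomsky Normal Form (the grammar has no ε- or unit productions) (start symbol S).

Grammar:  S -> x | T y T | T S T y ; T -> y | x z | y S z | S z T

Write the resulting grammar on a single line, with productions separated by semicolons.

S -> x | T Y1 | T Y2; T -> y | X2 X3 | X1 Y4 | S Y5; X1 -> y; X2 -> x; X3 -> z; Y1 -> X1 T; Y2 -> S Y3; Y3 -> T X1; Y4 -> S X3; Y5 -> X3 T

Introduce a nonterminal for each terminal appearing in a rule of length ≥ 2: X1 → y, X2 → x, X3 → z.
Binarize each right-hand side of length ≥ 3 by chaining fresh nonterminals (Y1, Y2, …): affected rules were S → T X1 T; S → T S T X1; T → X1 S X3; T → S X3 T.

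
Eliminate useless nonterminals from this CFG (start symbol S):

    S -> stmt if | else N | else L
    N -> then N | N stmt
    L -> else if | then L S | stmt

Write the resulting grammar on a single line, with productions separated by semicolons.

Generating nonterminals: {L, S}.
Reachable from S after that: {L, S}.
Removed useless symbols: {N} and every production mentioning them.

S -> stmt if | else L; L -> else if | then L S | stmt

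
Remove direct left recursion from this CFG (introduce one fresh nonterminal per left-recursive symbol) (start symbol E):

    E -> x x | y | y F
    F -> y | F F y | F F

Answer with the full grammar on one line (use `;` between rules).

Left recursion appears on F.
For F: α = {F y, F}, β = {y}. Rewrite as F → β F' and F' → α F' | ε.

E -> x x | y | y F; F -> y F'; F' -> F y F' | F F' | epsilon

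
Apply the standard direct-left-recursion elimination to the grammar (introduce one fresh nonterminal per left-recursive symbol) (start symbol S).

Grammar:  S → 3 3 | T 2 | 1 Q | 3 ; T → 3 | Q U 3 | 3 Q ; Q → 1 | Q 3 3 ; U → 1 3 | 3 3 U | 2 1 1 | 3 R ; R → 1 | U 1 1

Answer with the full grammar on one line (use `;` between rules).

S → 3 3 | T 2 | 1 Q | 3; T → 3 | Q U 3 | 3 Q; Q → 1 Q'; U → 1 3 | 3 3 U | 2 1 1 | 3 R; R → 1 | U 1 1; Q' → 3 3 Q' | eps

Left recursion appears on Q.
For Q: α = {3 3}, β = {1}. Rewrite as Q → β Q' and Q' → α Q' | ε.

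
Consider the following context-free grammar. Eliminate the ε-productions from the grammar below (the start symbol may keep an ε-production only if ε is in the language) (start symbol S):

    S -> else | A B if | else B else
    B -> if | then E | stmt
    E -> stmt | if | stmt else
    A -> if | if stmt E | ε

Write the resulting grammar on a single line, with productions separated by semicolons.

Nullable set = {A}.
ε ∉ L(G), so no ε-production is kept.
For each production, add variants omitting each subset of nullable occurrences: S → A B if gives A B if | B if.

S -> else | A B if | B if | else B else; B -> if | then E | stmt; E -> stmt | if | stmt else; A -> if | if stmt E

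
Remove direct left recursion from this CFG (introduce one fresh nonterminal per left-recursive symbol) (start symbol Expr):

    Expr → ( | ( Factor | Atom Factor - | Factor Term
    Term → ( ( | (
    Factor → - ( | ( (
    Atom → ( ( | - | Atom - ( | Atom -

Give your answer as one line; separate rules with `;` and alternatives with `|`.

Directly left-recursive nonterminal: Atom.
For Atom: α = {- (, -}, β = {( (, -}. Rewrite as Atom → β Atom1 and Atom1 → α Atom1 | ε.

Expr → ( | ( Factor | Atom Factor - | Factor Term; Term → ( ( | (; Factor → - ( | ( (; Atom → ( ( Atom1 | - Atom1; Atom1 → - ( Atom1 | - Atom1 | epsilon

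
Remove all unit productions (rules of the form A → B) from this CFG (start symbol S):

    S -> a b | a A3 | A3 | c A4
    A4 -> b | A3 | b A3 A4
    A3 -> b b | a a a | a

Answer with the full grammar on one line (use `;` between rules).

S -> a b | a A3 | c A4 | b b | a a a | a; A4 -> b | b A3 A4 | b b | a a a | a; A3 -> b b | a a a | a

Unit pairs: A4 ⇒* {A3}; S ⇒* {A3}.
Replace each nonterminal's rules with the union of the non-unit rules of every nonterminal it unit-derives.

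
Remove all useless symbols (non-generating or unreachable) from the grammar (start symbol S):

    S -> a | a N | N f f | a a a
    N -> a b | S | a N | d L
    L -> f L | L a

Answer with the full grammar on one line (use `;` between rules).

Generating nonterminals: {N, S}.
Reachable from S after that: {N, S}.
Removed useless symbols: {L} and every production mentioning them.

S -> a | a N | N f f | a a a; N -> a b | S | a N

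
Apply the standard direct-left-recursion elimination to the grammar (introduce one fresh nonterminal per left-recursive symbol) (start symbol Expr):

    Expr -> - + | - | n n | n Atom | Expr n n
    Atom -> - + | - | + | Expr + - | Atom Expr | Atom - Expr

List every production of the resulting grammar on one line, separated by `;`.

Expr -> - + Expr1 | - Expr1 | n n Expr1 | n Atom Expr1; Atom -> - + Atom1 | - Atom1 | + Atom1 | Expr + - Atom1; Expr1 -> n n Expr1 | ε; Atom1 -> Expr Atom1 | - Expr Atom1 | ε

Directly left-recursive nonterminals: Expr, Atom.
For Expr: α = {n n}, β = {- +, -, n n, n Atom}. Rewrite as Expr → β Expr1 and Expr1 → α Expr1 | ε.
For Atom: α = {Expr, - Expr}, β = {- +, -, +, Expr + -}. Rewrite as Atom → β Atom1 and Atom1 → α Atom1 | ε.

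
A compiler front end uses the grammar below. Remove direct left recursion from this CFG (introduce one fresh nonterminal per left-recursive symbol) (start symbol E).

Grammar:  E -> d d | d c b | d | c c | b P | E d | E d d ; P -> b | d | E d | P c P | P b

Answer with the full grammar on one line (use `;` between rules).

E -> d d E' | d c b E' | d E' | c c E' | b P E'; P -> b P' | d P' | E d P'; E' -> d E' | d d E' | ε; P' -> c P P' | b P' | ε

Directly left-recursive nonterminals: E, P.
For E: α = {d, d d}, β = {d d, d c b, d, c c, b P}. Rewrite as E → β E' and E' → α E' | ε.
For P: α = {c P, b}, β = {b, d, E d}. Rewrite as P → β P' and P' → α P' | ε.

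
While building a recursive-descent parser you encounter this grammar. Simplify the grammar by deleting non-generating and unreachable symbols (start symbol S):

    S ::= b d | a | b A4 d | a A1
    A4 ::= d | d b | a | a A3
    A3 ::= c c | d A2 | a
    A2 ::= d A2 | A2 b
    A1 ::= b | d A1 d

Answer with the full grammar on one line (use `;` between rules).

S ::= b d | a | b A4 d | a A1; A4 ::= d | d b | a | a A3; A3 ::= c c | a; A1 ::= b | d A1 d

Generating nonterminals: {A1, A3, A4, S}.
Reachable from S after that: {A1, A3, A4, S}.
Removed useless symbols: {A2} and every production mentioning them.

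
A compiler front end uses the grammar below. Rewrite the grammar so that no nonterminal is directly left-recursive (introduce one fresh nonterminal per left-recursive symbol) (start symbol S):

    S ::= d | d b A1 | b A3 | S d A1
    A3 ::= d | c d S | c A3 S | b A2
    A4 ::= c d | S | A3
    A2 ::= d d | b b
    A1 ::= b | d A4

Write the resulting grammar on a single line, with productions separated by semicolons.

Directly left-recursive nonterminal: S.
For S: α = {d A1}, β = {d, d b A1, b A3}. Rewrite as S → β S' and S' → α S' | ε.

S ::= d S' | d b A1 S' | b A3 S'; A3 ::= d | c d S | c A3 S | b A2; A4 ::= c d | S | A3; A2 ::= d d | b b; A1 ::= b | d A4; S' ::= d A1 S' | ε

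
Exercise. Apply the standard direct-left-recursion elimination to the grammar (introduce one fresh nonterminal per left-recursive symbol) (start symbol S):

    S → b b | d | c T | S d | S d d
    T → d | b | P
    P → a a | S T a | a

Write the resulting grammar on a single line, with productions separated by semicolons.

S → b b S' | d S' | c T S'; T → d | b | P; P → a a | S T a | a; S' → d S' | d d S' | ε

Directly left-recursive nonterminal: S.
For S: α = {d, d d}, β = {b b, d, c T}. Rewrite as S → β S' and S' → α S' | ε.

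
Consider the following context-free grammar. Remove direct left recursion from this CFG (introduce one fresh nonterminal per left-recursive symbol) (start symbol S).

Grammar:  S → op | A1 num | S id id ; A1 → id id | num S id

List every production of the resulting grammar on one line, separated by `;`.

S is directly left-recursive.
For S: α = {id id}, β = {op, A1 num}. Rewrite as S → β S' and S' → α S' | ε.

S → op S' | A1 num S'; A1 → id id | num S id; S' → id id S' | ε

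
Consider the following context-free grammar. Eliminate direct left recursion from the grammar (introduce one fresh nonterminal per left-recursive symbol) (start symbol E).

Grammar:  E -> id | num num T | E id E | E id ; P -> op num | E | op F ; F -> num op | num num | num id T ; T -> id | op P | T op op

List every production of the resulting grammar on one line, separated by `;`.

E, T are directly left-recursive.
For E: α = {id E, id}, β = {id, num num T}. Rewrite as E → β E' and E' → α E' | ε.
For T: α = {op op}, β = {id, op P}. Rewrite as T → β T' and T' → α T' | ε.

E -> id E' | num num T E'; P -> op num | E | op F; F -> num op | num num | num id T; T -> id T' | op P T'; E' -> id E E' | id E' | ε; T' -> op op T' | ε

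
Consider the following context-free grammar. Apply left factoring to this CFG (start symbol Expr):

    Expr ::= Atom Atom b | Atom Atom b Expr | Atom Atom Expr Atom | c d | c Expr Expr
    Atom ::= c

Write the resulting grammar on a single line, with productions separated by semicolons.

Expr has alternatives sharing prefix 'Atom Atom': factor to Expr → Atom Atom Expr1 with Expr1 → b | b Expr | Expr Atom.
Expr has alternatives sharing prefix 'c': factor to Expr → c Expr2 with Expr2 → d | Expr Expr.
Expr1 has alternatives sharing prefix 'b': factor to Expr1 → b Expr11 with Expr11 → ε | Expr.

Expr ::= Atom Atom Expr1 | c Expr2; Atom ::= c; Expr1 ::= Expr Atom | b Expr11; Expr2 ::= d | Expr Expr; Expr11 ::= ε | Expr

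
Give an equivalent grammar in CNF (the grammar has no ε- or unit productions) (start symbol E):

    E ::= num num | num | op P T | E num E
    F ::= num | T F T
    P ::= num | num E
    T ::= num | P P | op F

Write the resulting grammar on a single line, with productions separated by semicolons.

Introduce a nonterminal for each terminal appearing in a rule of length ≥ 2: X1 → num, X2 → op.
Binarize each right-hand side of length ≥ 3 by chaining fresh nonterminals (Y1, Y2, …): affected rules were E → X2 P T; E → E X1 E; F → T F T.

E ::= X1 X1 | num | X2 Y1 | E Y2; F ::= num | T Y3; P ::= num | X1 E; T ::= num | P P | X2 F; X1 ::= num; X2 ::= op; Y1 ::= P T; Y2 ::= X1 E; Y3 ::= F T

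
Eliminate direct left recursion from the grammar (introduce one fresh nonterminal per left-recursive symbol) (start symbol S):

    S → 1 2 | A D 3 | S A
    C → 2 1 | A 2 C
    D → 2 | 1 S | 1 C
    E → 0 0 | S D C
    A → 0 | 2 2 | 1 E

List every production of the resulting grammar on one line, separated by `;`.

S → 1 2 S' | A D 3 S'; C → 2 1 | A 2 C; D → 2 | 1 S | 1 C; E → 0 0 | S D C; A → 0 | 2 2 | 1 E; S' → A S' | ε

S is directly left-recursive.
For S: α = {A}, β = {1 2, A D 3}. Rewrite as S → β S' and S' → α S' | ε.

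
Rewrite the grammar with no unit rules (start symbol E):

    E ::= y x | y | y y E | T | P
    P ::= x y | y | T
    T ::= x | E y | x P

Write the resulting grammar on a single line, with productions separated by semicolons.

Unit pairs: E ⇒* {P, T}; P ⇒* {T}.
Replace each nonterminal's rules with the union of the non-unit rules of every nonterminal it unit-derives.

E ::= y x | y | y y E | x y | x | E y | x P; P ::= x y | y | x | E y | x P; T ::= x | E y | x P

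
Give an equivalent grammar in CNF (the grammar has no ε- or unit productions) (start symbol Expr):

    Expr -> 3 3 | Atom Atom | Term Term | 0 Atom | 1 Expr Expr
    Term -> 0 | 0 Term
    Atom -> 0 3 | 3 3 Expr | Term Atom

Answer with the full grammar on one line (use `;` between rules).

Expr -> X1 X1 | Atom Atom | Term Term | X2 Atom | X3 Y1; Term -> 0 | X2 Term; Atom -> X2 X1 | X1 Y2 | Term Atom; X1 -> 3; X2 -> 0; X3 -> 1; Y1 -> Expr Expr; Y2 -> X1 Expr

Introduce a nonterminal for each terminal appearing in a rule of length ≥ 2: X1 → 3, X2 → 0, X3 → 1.
Binarize each right-hand side of length ≥ 3 by chaining fresh nonterminals (Y1, Y2, …): affected rules were Expr → X3 Expr Expr; Atom → X1 X1 Expr.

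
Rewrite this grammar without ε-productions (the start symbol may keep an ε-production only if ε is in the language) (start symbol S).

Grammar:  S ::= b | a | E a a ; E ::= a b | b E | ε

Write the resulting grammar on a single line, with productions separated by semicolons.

S ::= b | a | E a a | a a; E ::= a b | b E | b

Nullable nonterminals: {E}.
ε ∉ L(G), so no ε-production is kept.
Expand every rule over subsets of its nullable positions: S → E a a gives E a a | a a. E → b E gives b E | b.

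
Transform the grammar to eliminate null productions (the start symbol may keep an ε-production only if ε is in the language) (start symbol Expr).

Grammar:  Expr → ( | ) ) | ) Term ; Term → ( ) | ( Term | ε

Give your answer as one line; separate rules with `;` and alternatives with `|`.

Nullable nonterminals: {Term}.
ε ∉ L(G), so no ε-production is kept.
For each production, add variants omitting each subset of nullable occurrences: Expr → ) Term gives ) Term | ). Term → ( Term gives ( Term | (.

Expr → ( | ) ) | ) Term | ); Term → ( ) | ( Term | (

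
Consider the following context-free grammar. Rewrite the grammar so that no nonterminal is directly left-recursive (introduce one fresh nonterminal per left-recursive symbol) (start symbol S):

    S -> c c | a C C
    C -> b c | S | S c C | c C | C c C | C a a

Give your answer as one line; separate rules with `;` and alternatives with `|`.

Left recursion appears on C.
For C: α = {c C, a a}, β = {b c, S, S c C, c C}. Rewrite as C → β C' and C' → α C' | ε.

S -> c c | a C C; C -> b c C' | S C' | S c C C' | c C C'; C' -> c C C' | a a C' | epsilon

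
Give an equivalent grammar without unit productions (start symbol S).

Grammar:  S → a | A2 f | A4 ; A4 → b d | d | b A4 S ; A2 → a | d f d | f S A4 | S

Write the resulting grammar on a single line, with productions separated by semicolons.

S → b d | d | b A4 S | a | A2 f; A4 → b d | d | b A4 S; A2 → b d | d | b A4 S | a | d f d | f S A4 | A2 f

Unit pairs: A2 ⇒* {A4, S}; S ⇒* {A4}.
Replace each nonterminal's rules with the union of the non-unit rules of every nonterminal it unit-derives.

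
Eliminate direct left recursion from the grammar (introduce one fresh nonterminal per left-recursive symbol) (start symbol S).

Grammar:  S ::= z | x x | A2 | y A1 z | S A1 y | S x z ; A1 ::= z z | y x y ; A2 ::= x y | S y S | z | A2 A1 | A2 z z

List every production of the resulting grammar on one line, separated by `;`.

S ::= z S' | x x S' | A2 S' | y A1 z S'; A1 ::= z z | y x y; A2 ::= x y A2' | S y S A2' | z A2'; S' ::= A1 y S' | x z S' | ε; A2' ::= A1 A2' | z z A2' | ε

Left recursion appears on S, A2.
For S: α = {A1 y, x z}, β = {z, x x, A2, y A1 z}. Rewrite as S → β S' and S' → α S' | ε.
For A2: α = {A1, z z}, β = {x y, S y S, z}. Rewrite as A2 → β A2' and A2' → α A2' | ε.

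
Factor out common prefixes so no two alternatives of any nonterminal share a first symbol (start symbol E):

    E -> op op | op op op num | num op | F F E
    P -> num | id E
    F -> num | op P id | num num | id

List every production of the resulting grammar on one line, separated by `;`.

E -> num op | F F E | op op E'; P -> num | id E; F -> op P id | id | num F'; E' -> ε | op num; F' -> ε | num

E has alternatives sharing prefix 'op op': factor to E → op op E' with E' → ε | op num.
F has alternatives sharing prefix 'num': factor to F → num F' with F' → ε | num.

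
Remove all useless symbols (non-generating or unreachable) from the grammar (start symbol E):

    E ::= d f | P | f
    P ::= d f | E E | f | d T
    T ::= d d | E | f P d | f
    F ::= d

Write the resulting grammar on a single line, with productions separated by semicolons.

E ::= d f | P | f; P ::= d f | E E | f | d T; T ::= d d | E | f P d | f

Generating nonterminals: {E, F, P, T}.
Reachable from E after that: {E, P, T}.
Removed useless symbols: {F} and every production mentioning them.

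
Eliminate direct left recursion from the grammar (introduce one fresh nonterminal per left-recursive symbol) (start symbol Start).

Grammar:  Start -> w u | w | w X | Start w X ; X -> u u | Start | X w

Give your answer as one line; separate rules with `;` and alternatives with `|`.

Start -> w u Start1 | w Start1 | w X Start1; X -> u u X1 | Start X1; Start1 -> w X Start1 | ε; X1 -> w X1 | ε

Start, X are directly left-recursive.
For Start: α = {w X}, β = {w u, w, w X}. Rewrite as Start → β Start1 and Start1 → α Start1 | ε.
For X: α = {w}, β = {u u, Start}. Rewrite as X → β X1 and X1 → α X1 | ε.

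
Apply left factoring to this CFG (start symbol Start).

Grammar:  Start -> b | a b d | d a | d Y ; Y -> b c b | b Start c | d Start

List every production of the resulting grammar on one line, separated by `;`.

Start -> b | a b d | d Start1; Y -> d Start | b Y1; Start1 -> a | Y; Y1 -> c b | Start c

Start has alternatives sharing prefix 'd': factor to Start → d Start1 with Start1 → a | Y.
Y has alternatives sharing prefix 'b': factor to Y → b Y1 with Y1 → c b | Start c.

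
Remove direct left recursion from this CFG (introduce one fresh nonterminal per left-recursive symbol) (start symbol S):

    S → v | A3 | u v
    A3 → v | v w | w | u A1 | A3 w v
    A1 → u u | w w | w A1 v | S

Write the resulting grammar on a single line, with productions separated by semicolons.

S → v | A3 | u v; A3 → v A3' | v w A3' | w A3' | u A1 A3'; A1 → u u | w w | w A1 v | S; A3' → w v A3' | ε

A3 is directly left-recursive.
For A3: α = {w v}, β = {v, v w, w, u A1}. Rewrite as A3 → β A3' and A3' → α A3' | ε.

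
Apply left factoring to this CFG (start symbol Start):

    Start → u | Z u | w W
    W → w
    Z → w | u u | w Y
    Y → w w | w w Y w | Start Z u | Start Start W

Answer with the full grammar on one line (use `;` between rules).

Z has alternatives sharing prefix 'w': factor to Z → w Z1 with Z1 → ε | Y.
Y has alternatives sharing prefix 'w w': factor to Y → w w Y1 with Y1 → ε | Y w.
Y has alternatives sharing prefix 'Start': factor to Y → Start Y2 with Y2 → Z u | Start W.

Start → u | Z u | w W; W → w; Z → u u | w Z1; Y → w w Y1 | Start Y2; Z1 → ε | Y; Y1 → ε | Y w; Y2 → Z u | Start W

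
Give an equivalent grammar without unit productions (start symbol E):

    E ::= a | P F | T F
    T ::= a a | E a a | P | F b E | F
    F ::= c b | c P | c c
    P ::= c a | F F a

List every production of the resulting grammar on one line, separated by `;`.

Unit pairs: T ⇒* {F, P}.
For each unit pair (A, B), copy every non-unit production of B to A, then drop all unit productions.

E ::= a | P F | T F; T ::= c b | c P | c c | c a | F F a | a a | E a a | F b E; F ::= c b | c P | c c; P ::= c a | F F a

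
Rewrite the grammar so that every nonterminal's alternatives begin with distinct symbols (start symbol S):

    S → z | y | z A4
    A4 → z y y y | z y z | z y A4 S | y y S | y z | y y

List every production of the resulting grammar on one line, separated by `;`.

S has alternatives sharing prefix 'z': factor to S → z S' with S' → ε | A4.
A4 has alternatives sharing prefix 'z y': factor to A4 → z y A4' with A4' → y y | z | A4 S.
A4 has alternatives sharing prefix 'y': factor to A4 → y A4'' with A4'' → y S | z | y.
A4'' has alternatives sharing prefix 'y': factor to A4'' → y A4''' with A4''' → S | ε.

S → y | z S'; A4 → z y A4' | y A4''; S' → ε | A4; A4' → y y | z | A4 S; A4'' → z | y A4'''; A4''' → S | ε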